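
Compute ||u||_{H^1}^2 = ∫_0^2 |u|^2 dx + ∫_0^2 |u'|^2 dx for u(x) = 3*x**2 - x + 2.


||u||_{H^1}^2 = 2134/15

The H^1 norm (squared) on an interval (0, L) is
  ||u||_{H^1}^2 = ∫_0^L u(x)^2 dx + ∫_0^L u'(x)^2 dx.
Compute u'(x) = 6*x - 1.
Then u(x)^2 = 9*x**4 - 6*x**3 + 13*x**2 - 4*x + 4 and u'(x)^2 = 36*x**2 - 12*x + 1.
Integrate each monomial from 0 to 2 using ∫_0^2 c·x^n dx = c·2^(n+1)/(n+1):
  ∫_0^2 u(x)^2 dx = ∫_0^2 (9*x^4 - 6*x^3 + 13*x^2 - 4*x + 4) dx. Term by term:
    ∫_0^2 9*x^4 dx = 288/5;  ∫_0^2 -6*x^3 dx = -24;  ∫_0^2 13*x^2 dx = 104/3;
    ∫_0^2 -4*x dx = -8;  ∫_0^2 4 dx = 8.
  Sum: 288/5 − 24 + 104/3 − 8 + 8 = 1024/15.
  ∫_0^2 u'(x)^2 dx = ∫_0^2 (36*x^2 - 12*x + 1) dx. Term by term:
    ∫_0^2 36*x^2 dx = 96;  ∫_0^2 -12*x dx = -24;  ∫_0^2 1 dx = 2.
  Sum: 96 − 24 + 2 = 74.
Adding: ||u||_{H^1}^2 = 1024/15 + 74 = 2134/15.


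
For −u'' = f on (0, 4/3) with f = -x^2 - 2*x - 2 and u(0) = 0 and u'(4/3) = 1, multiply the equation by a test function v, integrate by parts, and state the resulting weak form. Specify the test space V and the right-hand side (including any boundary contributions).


V = {v ∈ H^1(0, 4/3) : v(0) = 0} (test functions vanish at x = 0 where u is specified); weak form: ∫_0^4/3 u'v' dx = ∫_0^4/3 (-x^2 - 2*x - 2) v dx + v(4/3) for all v ∈ V.

Multiply both sides by a test function v and integrate from 0 to 4/3:
  ∫_0^4/3 −u''(x) v(x) dx = ∫_0^4/3 f(x) v(x) dx.
Integrate the LHS by parts once:
  ∫_0^4/3 −u'' v dx = −[u'(x) v(x)]_0^4/3 + ∫_0^4/3 u'(x) v'(x) dx.
Thus ∫_0^4/3 u'(x) v'(x) dx = ∫_0^4/3 f(x) v(x) dx + [u'(x) v(x)]_0^4/3.
Choose V so that boundary terms are either known or forced to vanish.
Mixed BC: u(0) = 0 (Dirichlet) and u'(4/3) = 1 (Neumann). Define V = {v ∈ H^1(0, 4/3) : v(0) = 0}. Then [u' v]_0^4/3 = u'(4/3)·v(4/3) − u'(0)·0 = v(4/3).
Weak formulation: find u (satisfying any essential BC) such that ∫_0^4/3 u'(x) v'(x) dx = ∫_0^4/3 f v dx + v(4/3) for all v ∈ V (Dirichlet at 0 absorbed into V; Neumann datum at x = 4/3 contributes the boundary term).
Substituting f(x) = -x^2 - 2*x - 2, the right-hand side is ∫_0^4/3 (-x^2 - 2*x - 2) v dx + v(4/3).


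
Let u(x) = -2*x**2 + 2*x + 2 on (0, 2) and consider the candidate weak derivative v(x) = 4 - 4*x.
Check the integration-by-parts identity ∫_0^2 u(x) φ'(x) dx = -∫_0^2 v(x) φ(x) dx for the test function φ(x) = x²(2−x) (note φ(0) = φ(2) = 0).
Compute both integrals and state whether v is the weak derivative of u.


LHS = 56/15, RHS = 16/15. No, v is not the weak derivative of u.

u(x) = -2*x**2 + 2*x + 2, classical derivative u'(x) = 2 - 4*x.
φ(x) = x²(2−x), so φ'(x) = x*(4 - 3*x).
Note φ(0) = φ(2) = 0, so the boundary term u·φ vanishes.
LHS = ∫_0^2 u(x) φ'(x) dx = ∫_0^2 (6*x^4 - 14*x^3 + 2*x^2 + 8*x) dx. Term by term:
  ∫_0^2 6*x^4 dx = 192/5;  ∫_0^2 -14*x^3 dx = -56;  ∫_0^2 2*x^2 dx = 16/3;
  ∫_0^2 8*x dx = 16.
Sum: 192/5 − 56 + 16/3 + 16 = 56/15.
So LHS = 56/15.
∫_0^2 v(x) φ(x) dx = ∫_0^2 (4*x^4 - 12*x^3 + 8*x^2) dx. Term by term:
  ∫_0^2 4*x^4 dx = 128/5;  ∫_0^2 -12*x^3 dx = -48;  ∫_0^2 8*x^2 dx = 64/3.
Sum: 128/5 − 48 + 64/3 = -16/15.
So RHS = -∫_0^2 v(x) φ(x) dx = 16/15.
LHS − RHS = 8/3 ≠ 0, so the identity fails.
(For a valid weak derivative the identity must hold for EVERY test function, in particular this one. The failure shows v is NOT the weak derivative of u.)
Correct weak derivative would be u'(x) = 2 - 4*x.


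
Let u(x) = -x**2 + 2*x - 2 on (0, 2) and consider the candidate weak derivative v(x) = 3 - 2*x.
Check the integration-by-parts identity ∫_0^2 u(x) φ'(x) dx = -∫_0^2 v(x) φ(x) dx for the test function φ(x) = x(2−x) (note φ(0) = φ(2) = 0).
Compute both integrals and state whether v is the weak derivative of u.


LHS = 0, RHS = -4/3. No, v is not the weak derivative of u.

u(x) = -x**2 + 2*x - 2, classical derivative u'(x) = 2 - 2*x.
φ(x) = x(2−x), so φ'(x) = 2 - 2*x.
Note φ(0) = φ(2) = 0, so the boundary term u·φ vanishes.
LHS = ∫_0^2 u(x) φ'(x) dx = ∫_0^2 (2*x^3 - 6*x^2 + 8*x - 4) dx. Term by term:
  ∫_0^2 2*x^3 dx = 8;  ∫_0^2 -6*x^2 dx = -16;  ∫_0^2 8*x dx = 16;
  ∫_0^2 -4 dx = -8.
Sum: 8 − 16 + 16 − 8 = 0.
So LHS = 0.
∫_0^2 v(x) φ(x) dx = ∫_0^2 (2*x^3 - 7*x^2 + 6*x) dx. Term by term:
  ∫_0^2 2*x^3 dx = 8;  ∫_0^2 -7*x^2 dx = -56/3;  ∫_0^2 6*x dx = 12.
Sum: 8 − 56/3 + 12 = 4/3.
So RHS = -∫_0^2 v(x) φ(x) dx = -4/3.
LHS − RHS = 4/3 ≠ 0, so the identity fails.
(For a valid weak derivative the identity must hold for EVERY test function, in particular this one. The failure shows v is NOT the weak derivative of u.)
Correct weak derivative would be u'(x) = 2 - 2*x.


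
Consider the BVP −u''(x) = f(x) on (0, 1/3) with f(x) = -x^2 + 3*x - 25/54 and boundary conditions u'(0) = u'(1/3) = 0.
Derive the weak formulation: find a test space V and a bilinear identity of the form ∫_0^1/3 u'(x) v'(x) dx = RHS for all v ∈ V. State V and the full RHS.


V = H^1(0, 1/3) (no boundary constraint on v; u is determined up to an additive constant); weak form: ∫_0^1/3 u'v' dx = ∫_0^1/3 (-x^2 + 3*x - 25/54) v dx for all v ∈ V.

Multiply both sides by a test function v and integrate from 0 to 1/3:
  ∫_0^1/3 −u''(x) v(x) dx = ∫_0^1/3 f(x) v(x) dx.
Integrate the LHS by parts once:
  ∫_0^1/3 −u'' v dx = −[u'(x) v(x)]_0^1/3 + ∫_0^1/3 u'(x) v'(x) dx.
Thus ∫_0^1/3 u'(x) v'(x) dx = ∫_0^1/3 f(x) v(x) dx + [u'(x) v(x)]_0^1/3.
Choose V so that boundary terms are either known or forced to vanish.
u has homogeneous Neumann: u'(0) = u'(1/3) = 0. So [u' v]_0^1/3 = 0·v(1/3) − 0·v(0) = 0 for any v; take V = H^1(0, 1/3).
Weak formulation: find u (satisfying any essential BC) such that ∫_0^1/3 u'(x) v'(x) dx = ∫_0^1/3 f v dx for all v ∈ V (homogeneous Neumann, so boundary terms vanish).
Substituting f(x) = -x^2 + 3*x - 25/54, the right-hand side is ∫_0^1/3 (-x^2 + 3*x - 25/54) v dx.
Compatibility check (pure Neumann): taking v ≡ 1 ∈ V gives 0 = ∫_0^1/3 f dx + (0) − (0), i.e. ∫_0^1/3 f dx must equal u'(0) − u'(1/3) = 0. Indeed ∫_0^1/3 (-x^2 + 3*x - 25/54) dx = 0, so the data are compatible. The solution is then unique only up to an additive constant (fix it e.g. by requiring ∫_0^1/3 u dx = 0).


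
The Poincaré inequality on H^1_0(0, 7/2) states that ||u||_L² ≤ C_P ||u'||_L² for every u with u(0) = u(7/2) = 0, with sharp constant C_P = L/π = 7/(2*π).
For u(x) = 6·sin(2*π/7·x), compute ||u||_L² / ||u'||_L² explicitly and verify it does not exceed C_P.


||u||_L² / ||u'||_L² = 7/(2*π) = C_P.

u(x) = 6·sin(2*π/7·x), so u'(x) = 12*π*cos(2*π*x/7)/7.
Writing u(x) = A·sin(kπx/L) with A = 6 and k = 1, use ∫_0^L sin²(kπx/L) dx = L/2 and ∫_0^L cos²(kπx/L) dx = L/2.
u² = 36·sin²(2*π/7·x) and (u')² = 144*π^2/49·cos²(2*π/7·x), and each of sin², cos² integrates to L/2 = 7/4 over (0, 7/2).
∫_0^7/2 u² dx = 63, so ||u||_L² = 3*sqrt(7).
∫_0^7/2 (u')² dx = 36*π^2/7, so ||u'||_L² = 6*sqrt(7)*π/7.
Ratio ||u||_L² / ||u'||_L² = 7/(2*π).
Sharp Poincaré constant on H^1_0(0, 7/2) is C_P = L/π = 7/(2*π), achieved by sin(2*π/7·x).
This is the k = 1 eigenfunction (up to amplitude), so the ratio equals the sharp Poincaré constant exactly.


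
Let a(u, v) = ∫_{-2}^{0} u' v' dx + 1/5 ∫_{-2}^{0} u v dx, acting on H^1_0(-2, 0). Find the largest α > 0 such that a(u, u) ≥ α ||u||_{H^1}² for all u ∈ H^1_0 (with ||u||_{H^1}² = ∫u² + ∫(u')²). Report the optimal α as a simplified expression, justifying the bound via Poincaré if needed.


α = (4/5 + π^2)/(4 + π^2)

Coercivity of a(·,·) on H^1_0(-2, 0) means a(u, u) ≥ α ||u||_{H^1}² for every u ∈ H^1_0.
The interval has length L = 2, and Poincaré/coercivity depend only on L. Here a(u, u) = ∫(u')² + (1/5)·∫u².
Here 0 < c = 1/5 < 1. The condition a(u,u) ≥ α||u||_{H^1}² reads (1−α)∫(u')² ≥ (α−c)∫u². Any admissible α is ≤ 1 (rapidly oscillating u have ∫u²/∫(u')² → 0), and α = 1 would force 0 ≥ (1−c)∫u², impossible since c < 1; so 1−α > 0. By the sharp Poincaré inequality on H^1_0 of an interval of length L, ∫(u')² ≥ (π/L)²∫u² with equality for the first sine mode sin(π(x−x₀)/L) (x₀ the left endpoint), so the inequality holds for all u iff (1−α)(π/L)² ≥ α − c, i.e. α ≤ ((π/L)² + c)/((π/L)² + 1) = (1 + c(L/π)²)/(1 + (L/π)²). With (π/L)² = π^2/4 and c = 1/5, the largest admissible constant is α = ((π/L)² + c)/((π/L)² + 1).
Simplifying, α = (4/5 + π^2)/(4 + π^2).


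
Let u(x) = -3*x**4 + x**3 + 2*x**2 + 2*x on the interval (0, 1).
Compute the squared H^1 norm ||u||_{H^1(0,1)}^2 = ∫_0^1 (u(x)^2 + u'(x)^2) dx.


||u||_{H^1}^2 = 527/60

The H^1 norm (squared) on an interval (0, L) is
  ||u||_{H^1}^2 = ∫_0^L u(x)^2 dx + ∫_0^L u'(x)^2 dx.
Compute u'(x) = -12*x**3 + 3*x**2 + 4*x + 2.
Then u(x)^2 = 9*x**8 - 6*x**7 - 11*x**6 - 8*x**5 + 8*x**4 + 8*x**3 + 4*x**2 and u'(x)^2 = 144*x**6 - 72*x**5 - 87*x**4 - 24*x**3 + 28*x**2 + 16*x + 4.
Integrate each monomial from 0 to 1 using ∫_0^1 c·x^n dx = c·1^(n+1)/(n+1):
  ∫_0^1 u(x)^2 dx = ∫_0^1 (9*x^8 - 6*x^7 - 11*x^6 - 8*x^5 + 8*x^4 + 8*x^3 + 4*x^2) dx. Term by term:
    ∫_0^1 9*x^8 dx = 1;  ∫_0^1 -6*x^7 dx = -3/4;  ∫_0^1 -11*x^6 dx = -11/7;
    ∫_0^1 -8*x^5 dx = -4/3;  ∫_0^1 8*x^4 dx = 8/5;  ∫_0^1 8*x^3 dx = 2;
    ∫_0^1 4*x^2 dx = 4/3.
  Sum: 1 − 3/4 − 11/7 − 4/3 + 8/5 + 2 + 4/3 = 319/140.
  ∫_0^1 u'(x)^2 dx = ∫_0^1 (144*x^6 - 72*x^5 - 87*x^4 - 24*x^3 + 28*x^2 + 16*x + 4) dx. Term by term:
    ∫_0^1 144*x^6 dx = 144/7;  ∫_0^1 -72*x^5 dx = -12;  ∫_0^1 -87*x^4 dx = -87/5;
    ∫_0^1 -24*x^3 dx = -6;  ∫_0^1 28*x^2 dx = 28/3;  ∫_0^1 16*x dx = 8;
    ∫_0^1 4 dx = 4.
  Sum: 144/7 − 12 − 87/5 − 6 + 28/3 + 8 + 4 = 683/105.
Adding: ||u||_{H^1}^2 = 319/140 + 683/105 = 527/60.


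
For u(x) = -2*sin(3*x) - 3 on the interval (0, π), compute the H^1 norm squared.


||u||_{H^1(0,π)}^2 = 8 + 29*π

u'(x) = -6*cos(3*x).
Expand u² and (u')² and integrate term by term on (0, π), using: for integers n ≥ 1, ∫_0^π sin²(nx) dx = ∫_0^π cos²(nx) dx = π/2; for n ≠ n', ∫_0^π sin(nx)sin(n'x) dx = ∫_0^π cos(nx)cos(n'x) dx = 0; and by product-to-sum, ∫_0^π sin(nx)cos(n'x) dx = ½∫_0^π [sin((n+n')x) + sin((n−n')x)] dx, which is 0 when n+n' is even and 2n/(n²−n'²) when n+n' is odd (it need not vanish on (0, π)). For the constant mode: ∫_0^π 1 dx = π, ∫_0^π cos(nx) dx = 0, ∫_0^π sin(nx) dx = (1−(−1)^n)/n.
  u² squared terms: (-3)²·∫1 dx = 9·π = 9*π;  (-2)²·∫sin(3x)² dx = 4·π/2 = 2*π.
  u² cross terms: 2·(-3)·(-2)·∫1·sin(3x) dx = 12·(2/3) = 8.
  So ∫_0^π u² dx = 9*π + 2*π + 8 = 8 + 11*π.
  (u')² squared terms: (-6)²·∫cos(3x)² dx = 36·π/2 = 18*π.
  So ∫_0^π (u')² dx = 18*π.
||u||_{H^1}^2 = (8 + 11*π) + (18*π) = 8 + 29*π.


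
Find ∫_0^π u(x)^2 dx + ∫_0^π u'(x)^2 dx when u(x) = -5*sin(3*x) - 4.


||u||_{H^1(0,π)}^2 = 80/3 + 141*π

u'(x) = -15*cos(3*x).
Expand u² and (u')² and integrate term by term on (0, π), using: for integers n ≥ 1, ∫_0^π sin²(nx) dx = ∫_0^π cos²(nx) dx = π/2; for n ≠ n', ∫_0^π sin(nx)sin(n'x) dx = ∫_0^π cos(nx)cos(n'x) dx = 0; and by product-to-sum, ∫_0^π sin(nx)cos(n'x) dx = ½∫_0^π [sin((n+n')x) + sin((n−n')x)] dx, which is 0 when n+n' is even and 2n/(n²−n'²) when n+n' is odd (it need not vanish on (0, π)). For the constant mode: ∫_0^π 1 dx = π, ∫_0^π cos(nx) dx = 0, ∫_0^π sin(nx) dx = (1−(−1)^n)/n.
  u² squared terms: (-4)²·∫1 dx = 16·π = 16*π;  (-5)²·∫sin(3x)² dx = 25·π/2 = 25*π/2.
  u² cross terms: 2·(-4)·(-5)·∫1·sin(3x) dx = 40·(2/3) = 80/3.
  So ∫_0^π u² dx = 16*π + 25*π/2 + 80/3 = 80/3 + 57*π/2.
  (u')² squared terms: (-15)²·∫cos(3x)² dx = 225·π/2 = 225*π/2.
  So ∫_0^π (u')² dx = 225*π/2.
||u||_{H^1}^2 = (80/3 + 57*π/2) + (225*π/2) = 80/3 + 141*π.


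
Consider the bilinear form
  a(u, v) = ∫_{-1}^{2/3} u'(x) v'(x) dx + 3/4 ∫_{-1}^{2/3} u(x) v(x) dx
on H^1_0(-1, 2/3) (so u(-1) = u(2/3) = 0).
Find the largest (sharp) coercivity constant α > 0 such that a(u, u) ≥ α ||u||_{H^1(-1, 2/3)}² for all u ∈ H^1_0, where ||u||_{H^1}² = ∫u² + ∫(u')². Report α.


α = 3*(25 + 12*π^2)/(4*(25 + 9*π^2))

Coercivity of a(·,·) on H^1_0(-1, 2/3) means a(u, u) ≥ α ||u||_{H^1}² for every u ∈ H^1_0.
The interval has length L = 5/3, and Poincaré/coercivity depend only on L. Here a(u, u) = ∫(u')² + (3/4)·∫u².
Here 0 < c = 3/4 < 1. The condition a(u,u) ≥ α||u||_{H^1}² reads (1−α)∫(u')² ≥ (α−c)∫u². Any admissible α is ≤ 1 (rapidly oscillating u have ∫u²/∫(u')² → 0), and α = 1 would force 0 ≥ (1−c)∫u², impossible since c < 1; so 1−α > 0. By the sharp Poincaré inequality on H^1_0 of an interval of length L, ∫(u')² ≥ (π/L)²∫u² with equality for the first sine mode sin(π(x−x₀)/L) (x₀ the left endpoint), so the inequality holds for all u iff (1−α)(π/L)² ≥ α − c, i.e. α ≤ ((π/L)² + c)/((π/L)² + 1) = (1 + c(L/π)²)/(1 + (L/π)²). With (π/L)² = 9*π^2/25 and c = 3/4, the largest admissible constant is α = ((π/L)² + c)/((π/L)² + 1).
Simplifying, α = 3*(25 + 12*π^2)/(4*(25 + 9*π^2)).


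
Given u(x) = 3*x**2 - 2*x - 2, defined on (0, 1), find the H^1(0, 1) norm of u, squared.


||u||_{H^1}^2 = 122/15

The H^1 norm (squared) on an interval (0, L) is
  ||u||_{H^1}^2 = ∫_0^L u(x)^2 dx + ∫_0^L u'(x)^2 dx.
Compute u'(x) = 6*x - 2.
Then u(x)^2 = 9*x**4 - 12*x**3 - 8*x**2 + 8*x + 4 and u'(x)^2 = 36*x**2 - 24*x + 4.
Integrate each monomial from 0 to 1 using ∫_0^1 c·x^n dx = c·1^(n+1)/(n+1):
  ∫_0^1 u(x)^2 dx = ∫_0^1 (9*x^4 - 12*x^3 - 8*x^2 + 8*x + 4) dx. Term by term:
    ∫_0^1 9*x^4 dx = 9/5;  ∫_0^1 -12*x^3 dx = -3;  ∫_0^1 -8*x^2 dx = -8/3;
    ∫_0^1 8*x dx = 4;  ∫_0^1 4 dx = 4.
  Sum: 9/5 − 3 − 8/3 + 4 + 4 = 62/15.
  ∫_0^1 u'(x)^2 dx = ∫_0^1 (36*x^2 - 24*x + 4) dx. Term by term:
    ∫_0^1 36*x^2 dx = 12;  ∫_0^1 -24*x dx = -12;  ∫_0^1 4 dx = 4.
  Sum: 12 − 12 + 4 = 4.
Adding: ||u||_{H^1}^2 = 62/15 + 4 = 122/15.


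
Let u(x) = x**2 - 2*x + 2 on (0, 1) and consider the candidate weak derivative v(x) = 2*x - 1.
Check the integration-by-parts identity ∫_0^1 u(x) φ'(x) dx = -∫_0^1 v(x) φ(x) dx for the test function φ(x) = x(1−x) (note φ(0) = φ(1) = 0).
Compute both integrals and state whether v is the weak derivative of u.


LHS = 1/6, RHS = 0. No, v is not the weak derivative of u.

u(x) = x**2 - 2*x + 2, classical derivative u'(x) = 2*x - 2.
φ(x) = x(1−x), so φ'(x) = 1 - 2*x.
Note φ(0) = φ(1) = 0, so the boundary term u·φ vanishes.
LHS = ∫_0^1 u(x) φ'(x) dx = ∫_0^1 (-2*x^3 + 5*x^2 - 6*x + 2) dx. Term by term:
  ∫_0^1 -2*x^3 dx = -1/2;  ∫_0^1 5*x^2 dx = 5/3;  ∫_0^1 -6*x dx = -3;
  ∫_0^1 2 dx = 2.
Sum: -1/2 + 5/3 − 3 + 2 = 1/6.
So LHS = 1/6.
∫_0^1 v(x) φ(x) dx = ∫_0^1 (-2*x^3 + 3*x^2 - x) dx. Term by term:
  ∫_0^1 -2*x^3 dx = -1/2;  ∫_0^1 3*x^2 dx = 1;  ∫_0^1 -x dx = -1/2.
Sum: -1/2 + 1 − 1/2 = 0.
So RHS = -∫_0^1 v(x) φ(x) dx = 0.
LHS − RHS = 1/6 ≠ 0, so the identity fails.
(For a valid weak derivative the identity must hold for EVERY test function, in particular this one. The failure shows v is NOT the weak derivative of u.)
Correct weak derivative would be u'(x) = 2*x - 2.


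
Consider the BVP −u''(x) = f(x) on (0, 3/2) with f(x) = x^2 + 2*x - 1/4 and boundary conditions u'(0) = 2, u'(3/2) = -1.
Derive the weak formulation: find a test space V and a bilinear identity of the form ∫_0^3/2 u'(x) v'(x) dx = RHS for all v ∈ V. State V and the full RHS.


V = H^1(0, 3/2) (v unrestricted at boundary; u is determined up to an additive constant); weak form: ∫_0^3/2 u'v' dx = ∫_0^3/2 (x^2 + 2*x - 1/4) v dx − v(3/2) − 2·v(0) for all v ∈ V.

Multiply both sides by a test function v and integrate from 0 to 3/2:
  ∫_0^3/2 −u''(x) v(x) dx = ∫_0^3/2 f(x) v(x) dx.
Integrate the LHS by parts once:
  ∫_0^3/2 −u'' v dx = −[u'(x) v(x)]_0^3/2 + ∫_0^3/2 u'(x) v'(x) dx.
Thus ∫_0^3/2 u'(x) v'(x) dx = ∫_0^3/2 f(x) v(x) dx + [u'(x) v(x)]_0^3/2.
Choose V so that boundary terms are either known or forced to vanish.
u has inhomogeneous Neumann u'(0) = 2, u'(3/2) = -1. [u' v]_0^3/2 = (-1)·v(3/2) − (2)·v(0) = − v(3/2) − 2·v(0). Take V = H^1(0, 3/2); boundary term becomes part of RHS.
Weak formulation: find u (satisfying any essential BC) such that ∫_0^3/2 u'(x) v'(x) dx = ∫_0^3/2 f v dx − v(3/2) − 2·v(0) for all v ∈ V (Neumann data are natural BCs: they enter the RHS as boundary terms).
Substituting f(x) = x^2 + 2*x - 1/4, the right-hand side is ∫_0^3/2 (x^2 + 2*x - 1/4) v dx − v(3/2) − 2·v(0).
Compatibility check (pure Neumann): taking v ≡ 1 ∈ V gives 0 = ∫_0^3/2 f dx + (-1) − (2), i.e. ∫_0^3/2 f dx must equal u'(0) − u'(3/2) = 3. Indeed ∫_0^3/2 (x^2 + 2*x - 1/4) dx = 3, so the data are compatible. The solution is then unique only up to an additive constant (fix it e.g. by requiring ∫_0^3/2 u dx = 0).


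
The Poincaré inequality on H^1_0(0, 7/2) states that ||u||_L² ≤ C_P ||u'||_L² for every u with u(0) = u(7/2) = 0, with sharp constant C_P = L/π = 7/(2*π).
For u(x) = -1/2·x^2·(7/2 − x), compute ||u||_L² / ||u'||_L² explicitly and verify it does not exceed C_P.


||u||_L² / ||u'||_L² = sqrt(14)/4 < C_P = 7/(2*π).

u(x) = -1/2·x^2·(7/2 − x), so u'(x) = x*(3*x - 7)/2.
u(x) = -1/2·x^2·(7/2 − x) vanishes at x = 0 and x = 7/2, so u ∈ H^1_0(0, 7/2). Differentiate via the product rule and integrate the resulting polynomials term by term.
  ∫_0^7/2 u² dx = ∫_0^7/2 (x^6/4 - 7*x^5/4 + 49*x^4/16) dx. Term by term:
    ∫_0^7/2 x^6/4 dx = 117649/512;  ∫_0^7/2 -7*x^5/4 dx = -823543/1536;  ∫_0^7/2 49*x^4/16 dx = 823543/2560.
  Sum: 117649/512 − 823543/1536 + 823543/2560 = 117649/7680.
  ∫_0^7/2 (u')² dx = ∫_0^7/2 (9*x^4/4 - 21*x^3/2 + 49*x^2/4) dx. Term by term:
    ∫_0^7/2 9*x^4/4 dx = 151263/640;  ∫_0^7/2 -21*x^3/2 dx = -50421/128;  ∫_0^7/2 49*x^2/4 dx = 16807/96.
  Sum: 151263/640 − 50421/128 + 16807/96 = 16807/960.
∫_0^7/2 u² dx = 117649/7680, so ||u||_L² = 343*sqrt(30)/480.
∫_0^7/2 (u')² dx = 16807/960, so ||u'||_L² = 49*sqrt(105)/120.
Ratio ||u||_L² / ||u'||_L² = sqrt(14)/4.
Sharp Poincaré constant on H^1_0(0, 7/2) is C_P = L/π = 7/(2*π), achieved by sin(2*π/7·x).
A polynomial bump cannot attain the sharp Poincaré constant (only the first sine eigenfunction does), so the ratio is strictly less than C_P, consistent with ||u||_L² ≤ C_P ||u'||_L².


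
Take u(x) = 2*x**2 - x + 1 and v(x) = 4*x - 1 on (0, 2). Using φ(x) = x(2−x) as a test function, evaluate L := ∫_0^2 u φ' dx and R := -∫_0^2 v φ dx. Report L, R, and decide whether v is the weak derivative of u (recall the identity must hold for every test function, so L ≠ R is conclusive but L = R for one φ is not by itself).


LHS = -4, RHS = -4. Yes, v = u' weakly.

u(x) = 2*x**2 - x + 1, classical derivative u'(x) = 4*x - 1.
φ(x) = x(2−x), so φ'(x) = 2 - 2*x.
Note φ(0) = φ(2) = 0, so the boundary term u·φ vanishes.
LHS = ∫_0^2 u(x) φ'(x) dx = ∫_0^2 (-4*x^3 + 6*x^2 - 4*x + 2) dx. Term by term:
  ∫_0^2 -4*x^3 dx = -16;  ∫_0^2 6*x^2 dx = 16;  ∫_0^2 -4*x dx = -8;
  ∫_0^2 2 dx = 4.
Sum: -16 + 16 − 8 + 4 = -4.
So LHS = -4.
∫_0^2 v(x) φ(x) dx = ∫_0^2 (-4*x^3 + 9*x^2 - 2*x) dx. Term by term:
  ∫_0^2 -4*x^3 dx = -16;  ∫_0^2 9*x^2 dx = 24;  ∫_0^2 -2*x dx = -4.
Sum: -16 + 24 − 4 = 4.
So RHS = -∫_0^2 v(x) φ(x) dx = -4.
LHS = RHS, so the identity holds for this test φ.
Moreover u is smooth here and v(x) = u'(x) = 4*x - 1 pointwise, so the identity holds for every test function. Hence v is the weak derivative of u.


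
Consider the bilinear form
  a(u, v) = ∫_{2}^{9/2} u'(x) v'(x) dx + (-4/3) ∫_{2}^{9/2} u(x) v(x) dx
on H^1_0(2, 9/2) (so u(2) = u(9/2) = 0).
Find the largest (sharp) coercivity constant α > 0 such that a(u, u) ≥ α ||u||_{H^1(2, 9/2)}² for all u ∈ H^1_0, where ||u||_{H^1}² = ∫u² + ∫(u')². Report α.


α = 4*(-25 + 3*π^2)/(3*(25 + 4*π^2))

Coercivity of a(·,·) on H^1_0(2, 9/2) means a(u, u) ≥ α ||u||_{H^1}² for every u ∈ H^1_0.
The interval has length L = 5/2, and Poincaré/coercivity depend only on L. Here a(u, u) = ∫(u')² + (-4/3)·∫u².
Here c = -4/3 < 0 with |c| < (π/L)² = 4*π^2/25, so coercivity still holds. The condition a(u,u) ≥ α||u||_{H^1}² reads (1−α)∫(u')² ≥ (α−c)∫u². Any admissible α is ≤ 1 (rapidly oscillating u have ∫u²/∫(u')² → 0), and α = 1 would force 0 ≥ (1−c)∫u², impossible since c < 1; so 1−α > 0. By the sharp Poincaré inequality on H^1_0 of an interval of length L, ∫(u')² ≥ (π/L)²∫u² with equality for the first sine mode sin(π(x−x₀)/L) (x₀ the left endpoint), so the inequality holds for all u iff (1−α)(π/L)² ≥ α − c, i.e. α ≤ ((π/L)² + c)/((π/L)² + 1) = (1 + c(L/π)²)/(1 + (L/π)²). (Direct route, valid since c ≤ 0: Poincaré gives c∫u² ≥ c(L/π)²∫(u')², so a(u,u) ≥ (1 + c(L/π)²)∫(u')², while ||u||_{H^1}² ≤ (1 + (L/π)²)∫(u')²; dividing yields the same α.) With (π/L)² = 4*π^2/25 and c = -4/3, the largest admissible constant is α = ((π/L)² + c)/((π/L)² + 1).
Simplifying, α = 4*(-25 + 3*π^2)/(3*(25 + 4*π^2)).


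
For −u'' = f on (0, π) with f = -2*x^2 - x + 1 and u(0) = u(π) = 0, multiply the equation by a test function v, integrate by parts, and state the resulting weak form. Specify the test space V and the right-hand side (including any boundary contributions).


V = H^1_0(0, π) (so v(0) = v(π) = 0); weak form: ∫_0^π u'v' dx = ∫_0^π (-2*x^2 - x + 1) v dx for all v ∈ V.

Multiply both sides by a test function v and integrate from 0 to π:
  ∫_0^π −u''(x) v(x) dx = ∫_0^π f(x) v(x) dx.
Integrate the LHS by parts once:
  ∫_0^π −u'' v dx = −[u'(x) v(x)]_0^π + ∫_0^π u'(x) v'(x) dx.
Thus ∫_0^π u'(x) v'(x) dx = ∫_0^π f(x) v(x) dx + [u'(x) v(x)]_0^π.
Choose V so that boundary terms are either known or forced to vanish.
u is Dirichlet: u(0) = u(π) = 0. Let V = H^1_0(0, π); then v(0) = v(π) = 0, and [u' v]_0^π = 0.
Weak formulation: find u (satisfying any essential BC) such that ∫_0^π u'(x) v'(x) dx = ∫_0^π f v dx for all v ∈ V.
Substituting f(x) = -2*x^2 - x + 1, the right-hand side is ∫_0^π (-2*x^2 - x + 1) v dx.


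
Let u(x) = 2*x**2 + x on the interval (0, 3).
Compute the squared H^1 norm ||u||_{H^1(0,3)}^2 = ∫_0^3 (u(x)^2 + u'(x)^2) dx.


||u||_{H^1}^2 = 2337/5

The H^1 norm (squared) on an interval (0, L) is
  ||u||_{H^1}^2 = ∫_0^L u(x)^2 dx + ∫_0^L u'(x)^2 dx.
Compute u'(x) = 4*x + 1.
Then u(x)^2 = 4*x**4 + 4*x**3 + x**2 and u'(x)^2 = 16*x**2 + 8*x + 1.
Integrate each monomial from 0 to 3 using ∫_0^3 c·x^n dx = c·3^(n+1)/(n+1):
  ∫_0^3 u(x)^2 dx = ∫_0^3 (4*x^4 + 4*x^3 + x^2) dx. Term by term:
    ∫_0^3 4*x^4 dx = 972/5;  ∫_0^3 4*x^3 dx = 81;  ∫_0^3 x^2 dx = 9.
  Sum: 972/5 + 81 + 9 = 1422/5.
  ∫_0^3 u'(x)^2 dx = ∫_0^3 (16*x^2 + 8*x + 1) dx. Term by term:
    ∫_0^3 16*x^2 dx = 144;  ∫_0^3 8*x dx = 36;  ∫_0^3 1 dx = 3.
  Sum: 144 + 36 + 3 = 183.
Adding: ||u||_{H^1}^2 = 1422/5 + 183 = 2337/5.


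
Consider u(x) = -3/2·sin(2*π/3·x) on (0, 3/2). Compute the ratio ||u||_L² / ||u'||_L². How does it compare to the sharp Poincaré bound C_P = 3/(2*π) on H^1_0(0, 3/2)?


||u||_L² / ||u'||_L² = 3/(2*π) = C_P.

u(x) = -3/2·sin(2*π/3·x), so u'(x) = -π*cos(2*π*x/3).
Writing u(x) = A·sin(kπx/L) with A = -3/2 and k = 1, use ∫_0^L sin²(kπx/L) dx = L/2 and ∫_0^L cos²(kπx/L) dx = L/2.
u² = 9/4·sin²(2*π/3·x) and (u')² = π^2·cos²(2*π/3·x), and each of sin², cos² integrates to L/2 = 3/4 over (0, 3/2).
∫_0^3/2 u² dx = 27/16, so ||u||_L² = 3*sqrt(3)/4.
∫_0^3/2 (u')² dx = 3*π^2/4, so ||u'||_L² = sqrt(3)*π/2.
Ratio ||u||_L² / ||u'||_L² = 3/(2*π).
Sharp Poincaré constant on H^1_0(0, 3/2) is C_P = L/π = 3/(2*π), achieved by sin(2*π/3·x).
This is the k = 1 eigenfunction (up to amplitude), so the ratio equals the sharp Poincaré constant exactly.


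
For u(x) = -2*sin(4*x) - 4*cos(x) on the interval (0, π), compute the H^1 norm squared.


||u||_{H^1(0,π)}^2 = 256/15 + 50*π

u'(x) = 4*sin(x) - 8*cos(4*x).
Expand u² and (u')² and integrate term by term on (0, π), using: for integers n ≥ 1, ∫_0^π sin²(nx) dx = ∫_0^π cos²(nx) dx = π/2; for n ≠ n', ∫_0^π sin(nx)sin(n'x) dx = ∫_0^π cos(nx)cos(n'x) dx = 0; and by product-to-sum, ∫_0^π sin(nx)cos(n'x) dx = ½∫_0^π [sin((n+n')x) + sin((n−n')x)] dx, which is 0 when n+n' is even and 2n/(n²−n'²) when n+n' is odd (it need not vanish on (0, π)).
  u² squared terms: (-4)²·∫cos(x)² dx = 16·π/2 = 8*π;  (-2)²·∫sin(4x)² dx = 4·π/2 = 2*π.
  u² cross terms: 2·(-4)·(-2)·∫cos(x)·sin(4x) dx = 16·(8/15) = 128/15.
  So ∫_0^π u² dx = 8*π + 2*π + 128/15 = 128/15 + 10*π.
  (u')² squared terms: (-8)²·∫cos(4x)² dx = 64·π/2 = 32*π;  (4)²·∫sin(x)² dx = 16·π/2 = 8*π.
  (u')² cross terms: 2·(-8)·(4)·∫cos(4x)·sin(x) dx = -64·(-2/15) = 128/15.
  So ∫_0^π (u')² dx = 32*π + 8*π + 128/15 = 128/15 + 40*π.
||u||_{H^1}^2 = (128/15 + 10*π) + (128/15 + 40*π) = 256/15 + 50*π.


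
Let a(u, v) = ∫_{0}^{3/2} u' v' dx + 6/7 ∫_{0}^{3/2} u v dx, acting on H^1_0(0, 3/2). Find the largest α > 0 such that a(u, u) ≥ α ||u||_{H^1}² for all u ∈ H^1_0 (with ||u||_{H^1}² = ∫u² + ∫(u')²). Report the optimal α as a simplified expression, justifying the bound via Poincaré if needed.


α = 2*(27 + 14*π^2)/(7*(9 + 4*π^2))

Coercivity of a(·,·) on H^1_0(0, 3/2) means a(u, u) ≥ α ||u||_{H^1}² for every u ∈ H^1_0.
The interval has length L = 3/2, and Poincaré/coercivity depend only on L. Here a(u, u) = ∫(u')² + (6/7)·∫u².
Here 0 < c = 6/7 < 1. The condition a(u,u) ≥ α||u||_{H^1}² reads (1−α)∫(u')² ≥ (α−c)∫u². Any admissible α is ≤ 1 (rapidly oscillating u have ∫u²/∫(u')² → 0), and α = 1 would force 0 ≥ (1−c)∫u², impossible since c < 1; so 1−α > 0. By the sharp Poincaré inequality on H^1_0 of an interval of length L, ∫(u')² ≥ (π/L)²∫u² with equality for the first sine mode sin(π(x−x₀)/L) (x₀ the left endpoint), so the inequality holds for all u iff (1−α)(π/L)² ≥ α − c, i.e. α ≤ ((π/L)² + c)/((π/L)² + 1) = (1 + c(L/π)²)/(1 + (L/π)²). With (π/L)² = 4*π^2/9 and c = 6/7, the largest admissible constant is α = ((π/L)² + c)/((π/L)² + 1).
Simplifying, α = 2*(27 + 14*π^2)/(7*(9 + 4*π^2)).


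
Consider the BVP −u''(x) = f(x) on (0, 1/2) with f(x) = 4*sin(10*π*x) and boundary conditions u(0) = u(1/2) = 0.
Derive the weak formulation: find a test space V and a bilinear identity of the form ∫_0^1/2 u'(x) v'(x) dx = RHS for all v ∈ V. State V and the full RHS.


V = H^1_0(0, 1/2) (so v(0) = v(1/2) = 0); weak form: ∫_0^1/2 u'v' dx = ∫_0^1/2 (4*sin(10*π*x)) v dx for all v ∈ V.

Multiply both sides by a test function v and integrate from 0 to 1/2:
  ∫_0^1/2 −u''(x) v(x) dx = ∫_0^1/2 f(x) v(x) dx.
Integrate the LHS by parts once:
  ∫_0^1/2 −u'' v dx = −[u'(x) v(x)]_0^1/2 + ∫_0^1/2 u'(x) v'(x) dx.
Thus ∫_0^1/2 u'(x) v'(x) dx = ∫_0^1/2 f(x) v(x) dx + [u'(x) v(x)]_0^1/2.
Choose V so that boundary terms are either known or forced to vanish.
u is Dirichlet: u(0) = u(1/2) = 0. Let V = H^1_0(0, 1/2); then v(0) = v(1/2) = 0, and [u' v]_0^1/2 = 0.
Weak formulation: find u (satisfying any essential BC) such that ∫_0^1/2 u'(x) v'(x) dx = ∫_0^1/2 f v dx for all v ∈ V.
Substituting f(x) = 4*sin(10*π*x), the right-hand side is ∫_0^1/2 (4*sin(10*π*x)) v dx.


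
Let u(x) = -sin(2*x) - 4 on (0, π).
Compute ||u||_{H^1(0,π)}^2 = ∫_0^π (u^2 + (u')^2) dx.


||u||_{H^1(0,π)}^2 = 37*π/2

u'(x) = -2*cos(2*x).
Expand u² and (u')² and integrate term by term on (0, π), using: for integers n ≥ 1, ∫_0^π sin²(nx) dx = ∫_0^π cos²(nx) dx = π/2; for n ≠ n', ∫_0^π sin(nx)sin(n'x) dx = ∫_0^π cos(nx)cos(n'x) dx = 0; and by product-to-sum, ∫_0^π sin(nx)cos(n'x) dx = ½∫_0^π [sin((n+n')x) + sin((n−n')x)] dx, which is 0 when n+n' is even and 2n/(n²−n'²) when n+n' is odd (it need not vanish on (0, π)). For the constant mode: ∫_0^π 1 dx = π, ∫_0^π cos(nx) dx = 0, ∫_0^π sin(nx) dx = (1−(−1)^n)/n.
  u² squared terms: (-4)²·∫1 dx = 16·π = 16*π;  (-1)²·∫sin(2x)² dx = 1·π/2 = π/2.
  u² cross terms: 2·(-4)·(-1)·∫1·sin(2x) dx = 8·(0) = 0.
  So ∫_0^π u² dx = 16*π + π/2 + 0 = 33*π/2.
  (u')² squared terms: (-2)²·∫cos(2x)² dx = 4·π/2 = 2*π.
  So ∫_0^π (u')² dx = 2*π.
||u||_{H^1}^2 = (33*π/2) + (2*π) = 37*π/2.


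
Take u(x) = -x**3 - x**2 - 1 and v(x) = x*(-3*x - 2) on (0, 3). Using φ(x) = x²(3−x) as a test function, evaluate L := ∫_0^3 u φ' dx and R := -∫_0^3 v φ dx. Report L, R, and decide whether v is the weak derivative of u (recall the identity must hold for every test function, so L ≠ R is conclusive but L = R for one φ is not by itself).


LHS = 486/5, RHS = 486/5. Yes, v = u' weakly.

u(x) = -x**3 - x**2 - 1, classical derivative u'(x) = -3*x**2 - 2*x.
φ(x) = x²(3−x), so φ'(x) = 3*x*(2 - x).
Note φ(0) = φ(3) = 0, so the boundary term u·φ vanishes.
LHS = ∫_0^3 u(x) φ'(x) dx = ∫_0^3 (3*x^5 - 3*x^4 - 6*x^3 + 3*x^2 - 6*x) dx. Term by term:
  ∫_0^3 3*x^5 dx = 729/2;  ∫_0^3 -3*x^4 dx = -729/5;  ∫_0^3 -6*x^3 dx = -243/2;
  ∫_0^3 3*x^2 dx = 27;  ∫_0^3 -6*x dx = -27.
Sum: 729/2 − 729/5 − 243/2 + 27 − 27 = 486/5.
So LHS = 486/5.
∫_0^3 v(x) φ(x) dx = ∫_0^3 (3*x^5 - 7*x^4 - 6*x^3) dx. Term by term:
  ∫_0^3 3*x^5 dx = 729/2;  ∫_0^3 -7*x^4 dx = -1701/5;  ∫_0^3 -6*x^3 dx = -243/2.
Sum: 729/2 − 1701/5 − 243/2 = -486/5.
So RHS = -∫_0^3 v(x) φ(x) dx = 486/5.
LHS = RHS, so the identity holds for this test φ.
Moreover u is smooth here and v(x) = u'(x) = -3*x**2 - 2*x pointwise, so the identity holds for every test function. Hence v is the weak derivative of u.


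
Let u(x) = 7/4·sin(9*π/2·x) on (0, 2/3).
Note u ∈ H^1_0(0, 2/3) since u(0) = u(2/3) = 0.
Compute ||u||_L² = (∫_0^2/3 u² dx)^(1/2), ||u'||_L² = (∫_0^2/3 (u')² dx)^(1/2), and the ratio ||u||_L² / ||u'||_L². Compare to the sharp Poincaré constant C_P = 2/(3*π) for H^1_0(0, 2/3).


||u||_L² / ||u'||_L² = 2/(9*π) < C_P = 2/(3*π).

u(x) = 7/4·sin(9*π/2·x), so u'(x) = 63*π*cos(9*π*x/2)/8.
Writing u(x) = A·sin(kπx/L) with A = 7/4 and k = 3, use ∫_0^L sin²(kπx/L) dx = L/2 and ∫_0^L cos²(kπx/L) dx = L/2.
u² = 49/16·sin²(9*π/2·x) and (u')² = 3969*π^2/64·cos²(9*π/2·x), and each of sin², cos² integrates to L/2 = 1/3 over (0, 2/3).
∫_0^2/3 u² dx = 49/48, so ||u||_L² = 7*sqrt(3)/12.
∫_0^2/3 (u')² dx = 1323*π^2/64, so ||u'||_L² = 21*sqrt(3)*π/8.
Ratio ||u||_L² / ||u'||_L² = 2/(9*π).
Sharp Poincaré constant on H^1_0(0, 2/3) is C_P = L/π = 2/(3*π), achieved by sin(3*π/2·x).
This is the k = 3 harmonic; the ratio L/(kπ) is strictly less than C_P = L/π, consistent with the sharp inequality ||u||_L² ≤ C_P ||u'||_L².


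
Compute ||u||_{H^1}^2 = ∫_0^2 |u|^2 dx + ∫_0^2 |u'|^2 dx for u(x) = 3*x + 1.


||u||_{H^1}^2 = 56

The H^1 norm (squared) on an interval (0, L) is
  ||u||_{H^1}^2 = ∫_0^L u(x)^2 dx + ∫_0^L u'(x)^2 dx.
Compute u'(x) = 3.
Then u(x)^2 = 9*x**2 + 6*x + 1 and u'(x)^2 = 9.
Integrate each monomial from 0 to 2 using ∫_0^2 c·x^n dx = c·2^(n+1)/(n+1):
  ∫_0^2 u(x)^2 dx = ∫_0^2 (9*x^2 + 6*x + 1) dx. Term by term:
    ∫_0^2 9*x^2 dx = 24;  ∫_0^2 6*x dx = 12;  ∫_0^2 1 dx = 2.
  Sum: 24 + 12 + 2 = 38.
  ∫_0^2 u'(x)^2 dx = ∫_0^2 (9) dx. Term by term:
    ∫_0^2 9 dx = 18.
Adding: ||u||_{H^1}^2 = 38 + 18 = 56.


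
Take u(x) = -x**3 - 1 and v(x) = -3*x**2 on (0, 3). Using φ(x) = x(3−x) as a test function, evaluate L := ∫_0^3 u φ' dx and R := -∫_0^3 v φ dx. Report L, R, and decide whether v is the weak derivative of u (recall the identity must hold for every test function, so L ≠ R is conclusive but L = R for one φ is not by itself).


LHS = 729/20, RHS = 729/20. Yes, v = u' weakly.

u(x) = -x**3 - 1, classical derivative u'(x) = -3*x**2.
φ(x) = x(3−x), so φ'(x) = 3 - 2*x.
Note φ(0) = φ(3) = 0, so the boundary term u·φ vanishes.
LHS = ∫_0^3 u(x) φ'(x) dx = ∫_0^3 (2*x^4 - 3*x^3 + 2*x - 3) dx. Term by term:
  ∫_0^3 2*x^4 dx = 486/5;  ∫_0^3 -3*x^3 dx = -243/4;  ∫_0^3 2*x dx = 9;
  ∫_0^3 -3 dx = -9.
Sum: 486/5 − 243/4 + 9 − 9 = 729/20.
So LHS = 729/20.
∫_0^3 v(x) φ(x) dx = ∫_0^3 (3*x^4 - 9*x^3) dx. Term by term:
  ∫_0^3 3*x^4 dx = 729/5;  ∫_0^3 -9*x^3 dx = -729/4.
Sum: 729/5 − 729/4 = -729/20.
So RHS = -∫_0^3 v(x) φ(x) dx = 729/20.
LHS = RHS, so the identity holds for this test φ.
Moreover u is smooth here and v(x) = u'(x) = -3*x**2 pointwise, so the identity holds for every test function. Hence v is the weak derivative of u.


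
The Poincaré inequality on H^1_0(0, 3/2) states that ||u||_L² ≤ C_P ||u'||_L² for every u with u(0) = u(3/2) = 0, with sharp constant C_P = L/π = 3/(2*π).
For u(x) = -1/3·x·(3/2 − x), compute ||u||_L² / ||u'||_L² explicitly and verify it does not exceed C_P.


||u||_L² / ||u'||_L² = 3*sqrt(10)/20 < C_P = 3/(2*π).

u(x) = -1/3·x·(3/2 − x), so u'(x) = 2*x/3 - 1/2.
u(x) = -1/3·x·(3/2 − x) vanishes at x = 0 and x = 3/2, so u ∈ H^1_0(0, 3/2). Differentiate via the product rule and integrate the resulting polynomials term by term.
  ∫_0^3/2 u² dx = ∫_0^3/2 (x^4/9 - x^3/3 + x^2/4) dx. Term by term:
    ∫_0^3/2 x^4/9 dx = 27/160;  ∫_0^3/2 -x^3/3 dx = -27/64;  ∫_0^3/2 x^2/4 dx = 9/32.
  Sum: 27/160 − 27/64 + 9/32 = 9/320.
  ∫_0^3/2 (u')² dx = ∫_0^3/2 (4*x^2/9 - 2*x/3 + 1/4) dx. Term by term:
    ∫_0^3/2 4*x^2/9 dx = 1/2;  ∫_0^3/2 -2*x/3 dx = -3/4;  ∫_0^3/2 1/4 dx = 3/8.
  Sum: 1/2 − 3/4 + 3/8 = 1/8.
∫_0^3/2 u² dx = 9/320, so ||u||_L² = 3*sqrt(5)/40.
∫_0^3/2 (u')² dx = 1/8, so ||u'||_L² = sqrt(2)/4.
Ratio ||u||_L² / ||u'||_L² = 3*sqrt(10)/20.
Sharp Poincaré constant on H^1_0(0, 3/2) is C_P = L/π = 3/(2*π), achieved by sin(2*π/3·x).
A polynomial bump cannot attain the sharp Poincaré constant (only the first sine eigenfunction does), so the ratio is strictly less than C_P, consistent with ||u||_L² ≤ C_P ||u'||_L².


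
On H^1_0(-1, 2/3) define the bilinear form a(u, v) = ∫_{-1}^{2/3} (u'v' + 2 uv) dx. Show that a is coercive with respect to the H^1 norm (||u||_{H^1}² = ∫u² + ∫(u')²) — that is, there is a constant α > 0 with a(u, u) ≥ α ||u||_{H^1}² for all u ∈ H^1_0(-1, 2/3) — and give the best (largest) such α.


α = 1

Coercivity of a(·,·) on H^1_0(-1, 2/3) means a(u, u) ≥ α ||u||_{H^1}² for every u ∈ H^1_0.
The interval has length L = 5/3, and Poincaré/coercivity depend only on L. Here a(u, u) = ∫(u')² + (2)·∫u².
Here c = 2 ≥ 1, so a(u,u) = ∫(u')² + c∫u² ≥ ∫(u')² + ∫u² = ||u||_{H^1}², i.e. α = 1 works. No larger α is possible: a(u,u) ≥ α||u||_{H^1}² means (1−α)∫(u')² ≥ (α−c)∫u², and for the modes u_n = sin(nπ(x−x₀)/L) (x₀ the left endpoint) one has ∫u_n²/∫(u_n')² = (L/(nπ))² → 0, so a(u_n,u_n)/||u_n||_{H^1}² → 1. Hence the optimal constant is α = 1.
Therefore α = 1.


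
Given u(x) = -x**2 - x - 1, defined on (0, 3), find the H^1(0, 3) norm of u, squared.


||u||_{H^1}^2 = 1851/10

The H^1 norm (squared) on an interval (0, L) is
  ||u||_{H^1}^2 = ∫_0^L u(x)^2 dx + ∫_0^L u'(x)^2 dx.
Compute u'(x) = -2*x - 1.
Then u(x)^2 = x**4 + 2*x**3 + 3*x**2 + 2*x + 1 and u'(x)^2 = 4*x**2 + 4*x + 1.
Integrate each monomial from 0 to 3 using ∫_0^3 c·x^n dx = c·3^(n+1)/(n+1):
  ∫_0^3 u(x)^2 dx = ∫_0^3 (x^4 + 2*x^3 + 3*x^2 + 2*x + 1) dx. Term by term:
    ∫_0^3 x^4 dx = 243/5;  ∫_0^3 2*x^3 dx = 81/2;  ∫_0^3 3*x^2 dx = 27;
    ∫_0^3 2*x dx = 9;  ∫_0^3 1 dx = 3.
  Sum: 243/5 + 81/2 + 27 + 9 + 3 = 1281/10.
  ∫_0^3 u'(x)^2 dx = ∫_0^3 (4*x^2 + 4*x + 1) dx. Term by term:
    ∫_0^3 4*x^2 dx = 36;  ∫_0^3 4*x dx = 18;  ∫_0^3 1 dx = 3.
  Sum: 36 + 18 + 3 = 57.
Adding: ||u||_{H^1}^2 = 1281/10 + 57 = 1851/10.


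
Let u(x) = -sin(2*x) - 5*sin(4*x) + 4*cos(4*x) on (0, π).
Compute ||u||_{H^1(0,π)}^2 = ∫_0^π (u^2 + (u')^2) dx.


||u||_{H^1(0,π)}^2 = 351*π

u'(x) = -16*sin(4*x) - 2*cos(2*x) - 20*cos(4*x).
Expand u² and (u')² and integrate term by term on (0, π), using: for integers n ≥ 1, ∫_0^π sin²(nx) dx = ∫_0^π cos²(nx) dx = π/2; for n ≠ n', ∫_0^π sin(nx)sin(n'x) dx = ∫_0^π cos(nx)cos(n'x) dx = 0; and by product-to-sum, ∫_0^π sin(nx)cos(n'x) dx = ½∫_0^π [sin((n+n')x) + sin((n−n')x)] dx, which is 0 when n+n' is even and 2n/(n²−n'²) when n+n' is odd (it need not vanish on (0, π)).
  u² squared terms: (-1)²·∫sin(2x)² dx = 1·π/2 = π/2;  (-5)²·∫sin(4x)² dx = 25·π/2 = 25*π/2;  (4)²·∫cos(4x)² dx = 16·π/2 = 8*π.
  u² cross terms: 2·(-1)·(-5)·∫sin(2x)·sin(4x) dx = 10·(0) = 0;  2·(-1)·(4)·∫sin(2x)·cos(4x) dx = -8·(0) = 0;  2·(-5)·(4)·∫sin(4x)·cos(4x) dx = -40·(0) = 0.
  So ∫_0^π u² dx = π/2 + 25*π/2 + 8*π + 0 + 0 + 0 = 21*π.
  (u')² squared terms: (-20)²·∫cos(4x)² dx = 400·π/2 = 200*π;  (-16)²·∫sin(4x)² dx = 256·π/2 = 128*π;  (-2)²·∫cos(2x)² dx = 4·π/2 = 2*π.
  (u')² cross terms: 2·(-20)·(-16)·∫cos(4x)·sin(4x) dx = 640·(0) = 0;  2·(-20)·(-2)·∫cos(4x)·cos(2x) dx = 80·(0) = 0;  2·(-16)·(-2)·∫sin(4x)·cos(2x) dx = 64·(0) = 0.
  So ∫_0^π (u')² dx = 200*π + 128*π + 2*π + 0 + 0 + 0 = 330*π.
||u||_{H^1}^2 = (21*π) + (330*π) = 351*π.


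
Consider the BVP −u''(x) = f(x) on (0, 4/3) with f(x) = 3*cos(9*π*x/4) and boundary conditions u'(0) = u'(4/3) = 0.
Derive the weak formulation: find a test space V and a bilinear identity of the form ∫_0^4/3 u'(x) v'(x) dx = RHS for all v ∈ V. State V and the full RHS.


V = H^1(0, 4/3) (no boundary constraint on v; u is determined up to an additive constant); weak form: ∫_0^4/3 u'v' dx = ∫_0^4/3 (3*cos(9*π*x/4)) v dx for all v ∈ V.

Multiply both sides by a test function v and integrate from 0 to 4/3:
  ∫_0^4/3 −u''(x) v(x) dx = ∫_0^4/3 f(x) v(x) dx.
Integrate the LHS by parts once:
  ∫_0^4/3 −u'' v dx = −[u'(x) v(x)]_0^4/3 + ∫_0^4/3 u'(x) v'(x) dx.
Thus ∫_0^4/3 u'(x) v'(x) dx = ∫_0^4/3 f(x) v(x) dx + [u'(x) v(x)]_0^4/3.
Choose V so that boundary terms are either known or forced to vanish.
u has homogeneous Neumann: u'(0) = u'(4/3) = 0. So [u' v]_0^4/3 = 0·v(4/3) − 0·v(0) = 0 for any v; take V = H^1(0, 4/3).
Weak formulation: find u (satisfying any essential BC) such that ∫_0^4/3 u'(x) v'(x) dx = ∫_0^4/3 f v dx for all v ∈ V (homogeneous Neumann, so boundary terms vanish).
Substituting f(x) = 3*cos(9*π*x/4), the right-hand side is ∫_0^4/3 (3*cos(9*π*x/4)) v dx.
Compatibility check (pure Neumann): taking v ≡ 1 ∈ V gives 0 = ∫_0^4/3 f dx + (0) − (0), i.e. ∫_0^4/3 f dx must equal u'(0) − u'(4/3) = 0. Indeed ∫_0^4/3 (3*cos(9*π*x/4)) dx = 0, so the data are compatible. The solution is then unique only up to an additive constant (fix it e.g. by requiring ∫_0^4/3 u dx = 0).


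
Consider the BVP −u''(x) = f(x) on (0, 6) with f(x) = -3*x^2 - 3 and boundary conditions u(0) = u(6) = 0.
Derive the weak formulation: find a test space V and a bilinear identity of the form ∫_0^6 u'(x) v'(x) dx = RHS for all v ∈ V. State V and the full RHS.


V = H^1_0(0, 6) (so v(0) = v(6) = 0); weak form: ∫_0^6 u'v' dx = ∫_0^6 (-3*x^2 - 3) v dx for all v ∈ V.

Multiply both sides by a test function v and integrate from 0 to 6:
  ∫_0^6 −u''(x) v(x) dx = ∫_0^6 f(x) v(x) dx.
Integrate the LHS by parts once:
  ∫_0^6 −u'' v dx = −[u'(x) v(x)]_0^6 + ∫_0^6 u'(x) v'(x) dx.
Thus ∫_0^6 u'(x) v'(x) dx = ∫_0^6 f(x) v(x) dx + [u'(x) v(x)]_0^6.
Choose V so that boundary terms are either known or forced to vanish.
u is Dirichlet: u(0) = u(6) = 0. Let V = H^1_0(0, 6); then v(0) = v(6) = 0, and [u' v]_0^6 = 0.
Weak formulation: find u (satisfying any essential BC) such that ∫_0^6 u'(x) v'(x) dx = ∫_0^6 f v dx for all v ∈ V.
Substituting f(x) = -3*x^2 - 3, the right-hand side is ∫_0^6 (-3*x^2 - 3) v dx.
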